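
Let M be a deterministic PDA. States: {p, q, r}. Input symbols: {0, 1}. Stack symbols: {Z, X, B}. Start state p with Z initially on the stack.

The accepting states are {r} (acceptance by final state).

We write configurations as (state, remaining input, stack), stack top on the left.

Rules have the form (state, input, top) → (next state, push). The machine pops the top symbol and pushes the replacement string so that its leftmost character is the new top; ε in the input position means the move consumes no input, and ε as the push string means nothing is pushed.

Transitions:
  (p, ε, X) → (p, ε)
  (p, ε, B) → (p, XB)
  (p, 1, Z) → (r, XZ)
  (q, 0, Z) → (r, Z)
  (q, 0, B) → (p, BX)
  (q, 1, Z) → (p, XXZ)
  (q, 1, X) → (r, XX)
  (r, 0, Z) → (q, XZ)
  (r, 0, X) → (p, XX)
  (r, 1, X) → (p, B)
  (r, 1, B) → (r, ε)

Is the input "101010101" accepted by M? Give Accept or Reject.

(p, 101010101, Z)
  read 1, top Z: go to r, push XZ → (r, 01010101, XZ)
  read 0, top X: go to p, push XX → (p, 1010101, XXZ)
  ε-move, top X: go to p, push ε → (p, 1010101, XZ)
  ε-move, top X: go to p, push ε → (p, 1010101, Z)
  read 1, top Z: go to r, push XZ → (r, 010101, XZ)
  read 0, top X: go to p, push XX → (p, 10101, XXZ)
  ε-move, top X: go to p, push ε → (p, 10101, XZ)
  ε-move, top X: go to p, push ε → (p, 10101, Z)
  read 1, top Z: go to r, push XZ → (r, 0101, XZ)
  read 0, top X: go to p, push XX → (p, 101, XXZ)
  ε-move, top X: go to p, push ε → (p, 101, XZ)
  ε-move, top X: go to p, push ε → (p, 101, Z)
  read 1, top Z: go to r, push XZ → (r, 01, XZ)
  read 0, top X: go to p, push XX → (p, 1, XXZ)
  ε-move, top X: go to p, push ε → (p, 1, XZ)
  ε-move, top X: go to p, push ε → (p, 1, Z)
  read 1, top Z: go to r, push XZ → (r, ε, XZ)
All input consumed; state r ∈ F.

Accept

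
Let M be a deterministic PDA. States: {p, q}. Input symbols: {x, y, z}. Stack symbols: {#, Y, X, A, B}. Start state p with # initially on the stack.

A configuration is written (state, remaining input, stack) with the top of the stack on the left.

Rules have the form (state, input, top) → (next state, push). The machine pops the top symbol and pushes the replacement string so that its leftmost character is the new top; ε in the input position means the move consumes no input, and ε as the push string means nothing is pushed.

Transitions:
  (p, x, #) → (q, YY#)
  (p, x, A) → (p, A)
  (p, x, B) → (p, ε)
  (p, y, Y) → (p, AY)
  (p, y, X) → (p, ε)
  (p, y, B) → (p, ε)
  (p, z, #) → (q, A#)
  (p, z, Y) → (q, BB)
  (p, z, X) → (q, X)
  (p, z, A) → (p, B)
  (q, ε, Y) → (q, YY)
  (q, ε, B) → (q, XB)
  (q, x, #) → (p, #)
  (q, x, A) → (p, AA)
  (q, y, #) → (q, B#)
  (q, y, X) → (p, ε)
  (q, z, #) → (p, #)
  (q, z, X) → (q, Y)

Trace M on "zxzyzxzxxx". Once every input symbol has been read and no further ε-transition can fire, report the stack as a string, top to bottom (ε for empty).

AA#

(p, zxzyzxzxxx, #)
  read z, top #: go to q, push A# → (q, xzyzxzxxx, A#)
  read x, top A: go to p, push AA → (p, zyzxzxxx, AA#)
  read z, top A: go to p, push B → (p, yzxzxxx, BA#)
  read y, top B: go to p, push ε → (p, zxzxxx, A#)
  read z, top A: go to p, push B → (p, xzxxx, B#)
  read x, top B: go to p, push ε → (p, zxxx, #)
  read z, top #: go to q, push A# → (q, xxx, A#)
  read x, top A: go to p, push AA → (p, xx, AA#)
  read x, top A: go to p, push A → (p, x, AA#)
  read x, top A: go to p, push A → (p, ε, AA#)
All input consumed in state p with stack AA#.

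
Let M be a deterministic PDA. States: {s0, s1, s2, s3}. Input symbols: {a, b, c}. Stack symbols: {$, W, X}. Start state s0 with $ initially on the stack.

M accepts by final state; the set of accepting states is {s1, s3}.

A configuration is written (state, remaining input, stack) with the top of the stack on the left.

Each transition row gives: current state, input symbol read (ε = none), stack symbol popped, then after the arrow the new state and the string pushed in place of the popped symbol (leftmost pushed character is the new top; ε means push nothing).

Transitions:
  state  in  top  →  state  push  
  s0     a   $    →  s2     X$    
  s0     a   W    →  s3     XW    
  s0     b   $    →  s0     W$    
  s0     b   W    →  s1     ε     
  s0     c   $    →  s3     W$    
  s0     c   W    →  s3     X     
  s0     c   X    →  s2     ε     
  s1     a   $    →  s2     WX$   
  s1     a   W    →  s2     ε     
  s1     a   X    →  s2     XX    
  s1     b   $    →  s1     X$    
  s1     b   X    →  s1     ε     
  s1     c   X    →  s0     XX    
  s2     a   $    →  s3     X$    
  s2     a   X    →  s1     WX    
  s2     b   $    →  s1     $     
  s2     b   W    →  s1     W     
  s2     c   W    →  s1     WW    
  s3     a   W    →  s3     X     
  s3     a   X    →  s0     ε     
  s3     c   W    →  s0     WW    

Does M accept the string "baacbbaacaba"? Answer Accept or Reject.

Reject

(s0, baacbbaacaba, $)
  read b, top $: go to s0, push W$ → (s0, aacbbaacaba, W$)
  read a, top W: go to s3, push XW → (s3, acbbaacaba, XW$)
  read a, top X: go to s0, push ε → (s0, cbbaacaba, W$)
  read c, top W: go to s3, push X → (s3, bbaacaba, X$)
No transition applies at (s3, bbaacaba, X$); input not fully consumed.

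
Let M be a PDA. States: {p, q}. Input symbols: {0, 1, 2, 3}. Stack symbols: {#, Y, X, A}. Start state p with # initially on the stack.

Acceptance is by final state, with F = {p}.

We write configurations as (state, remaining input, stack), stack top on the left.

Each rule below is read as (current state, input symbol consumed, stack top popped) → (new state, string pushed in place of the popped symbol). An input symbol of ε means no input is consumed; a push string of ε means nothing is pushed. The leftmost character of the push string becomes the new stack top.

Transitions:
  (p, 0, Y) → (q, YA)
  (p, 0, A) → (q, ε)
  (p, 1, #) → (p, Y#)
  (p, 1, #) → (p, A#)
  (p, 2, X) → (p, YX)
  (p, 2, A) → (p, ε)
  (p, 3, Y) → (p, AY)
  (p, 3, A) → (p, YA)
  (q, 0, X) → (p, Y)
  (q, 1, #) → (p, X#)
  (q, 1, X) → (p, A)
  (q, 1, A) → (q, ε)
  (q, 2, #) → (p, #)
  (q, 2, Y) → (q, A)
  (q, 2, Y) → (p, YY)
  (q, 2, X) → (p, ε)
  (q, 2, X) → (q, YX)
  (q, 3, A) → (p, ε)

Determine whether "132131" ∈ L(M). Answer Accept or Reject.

No computation consumes all input and reaches a final state.

Reject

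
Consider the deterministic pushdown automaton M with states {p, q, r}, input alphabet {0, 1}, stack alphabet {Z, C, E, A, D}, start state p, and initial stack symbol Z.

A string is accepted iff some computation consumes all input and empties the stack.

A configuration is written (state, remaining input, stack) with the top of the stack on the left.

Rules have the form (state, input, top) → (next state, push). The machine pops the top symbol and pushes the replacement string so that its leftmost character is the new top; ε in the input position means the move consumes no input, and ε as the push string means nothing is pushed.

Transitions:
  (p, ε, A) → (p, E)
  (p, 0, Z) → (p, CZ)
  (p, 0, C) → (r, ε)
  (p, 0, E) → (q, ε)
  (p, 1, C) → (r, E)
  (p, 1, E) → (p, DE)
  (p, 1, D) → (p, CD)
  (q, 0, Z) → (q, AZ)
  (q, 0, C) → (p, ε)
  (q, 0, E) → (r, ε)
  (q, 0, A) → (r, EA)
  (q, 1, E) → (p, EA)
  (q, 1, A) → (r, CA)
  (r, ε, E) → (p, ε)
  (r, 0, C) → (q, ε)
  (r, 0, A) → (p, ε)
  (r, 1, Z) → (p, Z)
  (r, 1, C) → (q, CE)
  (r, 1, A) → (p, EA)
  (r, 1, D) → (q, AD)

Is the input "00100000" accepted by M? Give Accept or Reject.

Reject

(p, 00100000, Z)
  read 0, top Z: go to p, push CZ → (p, 0100000, CZ)
  read 0, top C: go to r, push ε → (r, 100000, Z)
  read 1, top Z: go to p, push Z → (p, 00000, Z)
  read 0, top Z: go to p, push CZ → (p, 0000, CZ)
  read 0, top C: go to r, push ε → (r, 000, Z)
No transition applies at (r, 000, Z); input not fully consumed.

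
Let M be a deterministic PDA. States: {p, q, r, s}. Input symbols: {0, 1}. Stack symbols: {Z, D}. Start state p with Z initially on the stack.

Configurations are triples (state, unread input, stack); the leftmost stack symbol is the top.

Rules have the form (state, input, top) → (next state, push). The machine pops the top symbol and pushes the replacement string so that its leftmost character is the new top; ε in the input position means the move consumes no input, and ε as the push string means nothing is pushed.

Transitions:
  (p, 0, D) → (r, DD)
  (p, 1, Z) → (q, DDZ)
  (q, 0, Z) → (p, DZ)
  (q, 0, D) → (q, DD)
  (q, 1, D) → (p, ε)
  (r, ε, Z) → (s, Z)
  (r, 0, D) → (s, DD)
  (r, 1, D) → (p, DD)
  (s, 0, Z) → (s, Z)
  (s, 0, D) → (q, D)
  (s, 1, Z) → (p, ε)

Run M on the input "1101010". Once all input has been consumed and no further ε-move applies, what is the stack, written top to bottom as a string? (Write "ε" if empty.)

DDDDDDZ

(p, 1101010, Z) ⊢ (q, 101010, DDZ) ⊢ (p, 01010, DZ) ⊢ (r, 1010, DDZ) ⊢ (p, 010, DDDZ) ⊢ (r, 10, DDDDZ) ⊢ (p, 0, DDDDDZ) ⊢ (r, ε, DDDDDDZ)
All input consumed in state r with stack DDDDDDZ.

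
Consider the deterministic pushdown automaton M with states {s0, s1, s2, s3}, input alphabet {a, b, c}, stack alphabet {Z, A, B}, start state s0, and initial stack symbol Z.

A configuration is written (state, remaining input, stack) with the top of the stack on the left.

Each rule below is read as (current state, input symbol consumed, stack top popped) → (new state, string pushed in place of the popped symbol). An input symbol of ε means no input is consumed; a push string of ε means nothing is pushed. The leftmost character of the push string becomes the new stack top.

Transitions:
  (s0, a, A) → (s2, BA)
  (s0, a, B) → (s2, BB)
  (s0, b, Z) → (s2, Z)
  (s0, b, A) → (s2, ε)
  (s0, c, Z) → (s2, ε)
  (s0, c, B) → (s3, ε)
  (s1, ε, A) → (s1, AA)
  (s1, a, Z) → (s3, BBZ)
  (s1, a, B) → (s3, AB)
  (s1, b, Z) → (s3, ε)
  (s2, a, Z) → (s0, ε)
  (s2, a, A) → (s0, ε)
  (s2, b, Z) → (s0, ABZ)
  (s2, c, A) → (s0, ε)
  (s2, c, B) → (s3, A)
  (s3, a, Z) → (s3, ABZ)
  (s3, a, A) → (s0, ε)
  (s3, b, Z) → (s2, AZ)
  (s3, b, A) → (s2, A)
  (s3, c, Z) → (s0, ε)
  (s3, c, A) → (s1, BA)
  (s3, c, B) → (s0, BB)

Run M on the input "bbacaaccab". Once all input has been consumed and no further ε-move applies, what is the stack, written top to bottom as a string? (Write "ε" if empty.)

(s0, bbacaaccab, Z)
  read b, top Z: go to s2, push Z → (s2, bacaaccab, Z)
  read b, top Z: go to s0, push ABZ → (s0, acaaccab, ABZ)
  read a, top A: go to s2, push BA → (s2, caaccab, BABZ)
  read c, top B: go to s3, push A → (s3, aaccab, AABZ)
  read a, top A: go to s0, push ε → (s0, accab, ABZ)
  read a, top A: go to s2, push BA → (s2, ccab, BABZ)
  read c, top B: go to s3, push A → (s3, cab, AABZ)
  read c, top A: go to s1, push BA → (s1, ab, BAABZ)
  read a, top B: go to s3, push AB → (s3, b, ABAABZ)
  read b, top A: go to s2, push A → (s2, ε, ABAABZ)
All input consumed in state s2 with stack ABAABZ.

ABAABZ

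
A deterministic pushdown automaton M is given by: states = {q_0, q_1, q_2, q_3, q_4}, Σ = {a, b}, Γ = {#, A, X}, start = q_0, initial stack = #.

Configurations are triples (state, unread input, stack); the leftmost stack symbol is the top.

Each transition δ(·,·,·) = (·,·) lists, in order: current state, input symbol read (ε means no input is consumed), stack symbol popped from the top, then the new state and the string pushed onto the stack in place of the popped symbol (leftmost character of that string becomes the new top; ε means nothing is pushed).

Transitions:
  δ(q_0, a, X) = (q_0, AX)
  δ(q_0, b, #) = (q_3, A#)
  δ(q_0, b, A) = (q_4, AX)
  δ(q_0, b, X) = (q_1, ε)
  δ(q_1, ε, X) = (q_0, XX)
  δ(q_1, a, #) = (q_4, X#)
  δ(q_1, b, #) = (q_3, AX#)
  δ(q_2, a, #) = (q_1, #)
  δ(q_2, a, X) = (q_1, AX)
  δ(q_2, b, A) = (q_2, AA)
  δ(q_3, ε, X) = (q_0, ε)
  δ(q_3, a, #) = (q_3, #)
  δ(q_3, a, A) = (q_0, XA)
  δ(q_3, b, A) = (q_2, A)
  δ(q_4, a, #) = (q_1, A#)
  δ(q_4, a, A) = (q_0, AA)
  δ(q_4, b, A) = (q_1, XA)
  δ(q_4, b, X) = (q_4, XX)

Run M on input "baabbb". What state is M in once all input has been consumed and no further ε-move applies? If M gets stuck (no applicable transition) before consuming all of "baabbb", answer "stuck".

q_0

(q_0, baabbb, #) ⊢ (q_3, aabbb, A#) ⊢ (q_0, abbb, XA#) ⊢ (q_0, bbb, AXA#) ⊢ (q_4, bb, AXXA#) ⊢ (q_1, b, XAXXA#) ⊢ (q_0, b, XXAXXA#) ⊢ (q_1, ε, XAXXA#) ⊢ (q_0, ε, XXAXXA#)
All input consumed; M is in state q_0.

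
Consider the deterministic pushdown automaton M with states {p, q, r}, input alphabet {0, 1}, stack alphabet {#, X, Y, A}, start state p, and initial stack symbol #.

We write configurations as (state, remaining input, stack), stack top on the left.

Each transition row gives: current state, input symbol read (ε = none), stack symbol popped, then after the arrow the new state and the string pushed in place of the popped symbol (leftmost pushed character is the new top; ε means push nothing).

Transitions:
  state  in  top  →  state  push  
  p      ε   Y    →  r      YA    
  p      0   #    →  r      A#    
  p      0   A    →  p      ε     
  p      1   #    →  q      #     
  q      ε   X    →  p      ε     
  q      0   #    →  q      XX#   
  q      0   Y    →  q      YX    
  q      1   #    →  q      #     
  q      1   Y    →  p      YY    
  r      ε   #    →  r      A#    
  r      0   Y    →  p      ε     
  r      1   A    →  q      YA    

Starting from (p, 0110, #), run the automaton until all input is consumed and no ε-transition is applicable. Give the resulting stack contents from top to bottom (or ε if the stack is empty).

AYA#

(p, 0110, #)
  read 0, top #: go to r, push A# → (r, 110, A#)
  read 1, top A: go to q, push YA → (q, 10, YA#)
  read 1, top Y: go to p, push YY → (p, 0, YYA#)
  ε-move, top Y: go to r, push YA → (r, 0, YAYA#)
  read 0, top Y: go to p, push ε → (p, ε, AYA#)
All input consumed in state p with stack AYA#.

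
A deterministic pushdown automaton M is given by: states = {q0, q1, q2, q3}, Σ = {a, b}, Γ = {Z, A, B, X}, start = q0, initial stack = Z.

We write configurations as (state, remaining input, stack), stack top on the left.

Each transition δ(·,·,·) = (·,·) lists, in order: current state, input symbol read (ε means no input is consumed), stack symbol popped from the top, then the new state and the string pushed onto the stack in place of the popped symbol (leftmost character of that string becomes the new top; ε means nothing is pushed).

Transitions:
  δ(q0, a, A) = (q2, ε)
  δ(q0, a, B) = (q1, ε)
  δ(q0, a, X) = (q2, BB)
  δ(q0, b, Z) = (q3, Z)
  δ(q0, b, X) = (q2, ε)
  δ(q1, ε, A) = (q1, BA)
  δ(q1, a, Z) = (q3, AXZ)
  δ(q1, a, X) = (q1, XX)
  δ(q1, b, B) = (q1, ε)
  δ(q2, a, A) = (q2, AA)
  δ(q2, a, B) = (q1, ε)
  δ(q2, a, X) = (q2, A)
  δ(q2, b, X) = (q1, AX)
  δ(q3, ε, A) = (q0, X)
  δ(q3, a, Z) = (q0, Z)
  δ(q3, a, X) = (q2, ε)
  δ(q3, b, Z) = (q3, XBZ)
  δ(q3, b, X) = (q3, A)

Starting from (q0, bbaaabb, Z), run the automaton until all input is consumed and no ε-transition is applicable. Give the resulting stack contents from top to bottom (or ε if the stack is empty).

(q0, bbaaabb, Z) ⊢ (q3, baaabb, Z) ⊢ (q3, aaabb, XBZ) ⊢ (q2, aabb, BZ) ⊢ (q1, abb, Z) ⊢ (q3, bb, AXZ) ⊢ (q0, bb, XXZ) ⊢ (q2, b, XZ) ⊢ (q1, ε, AXZ) ⊢ (q1, ε, BAXZ)
All input consumed in state q1 with stack BAXZ.

BAXZ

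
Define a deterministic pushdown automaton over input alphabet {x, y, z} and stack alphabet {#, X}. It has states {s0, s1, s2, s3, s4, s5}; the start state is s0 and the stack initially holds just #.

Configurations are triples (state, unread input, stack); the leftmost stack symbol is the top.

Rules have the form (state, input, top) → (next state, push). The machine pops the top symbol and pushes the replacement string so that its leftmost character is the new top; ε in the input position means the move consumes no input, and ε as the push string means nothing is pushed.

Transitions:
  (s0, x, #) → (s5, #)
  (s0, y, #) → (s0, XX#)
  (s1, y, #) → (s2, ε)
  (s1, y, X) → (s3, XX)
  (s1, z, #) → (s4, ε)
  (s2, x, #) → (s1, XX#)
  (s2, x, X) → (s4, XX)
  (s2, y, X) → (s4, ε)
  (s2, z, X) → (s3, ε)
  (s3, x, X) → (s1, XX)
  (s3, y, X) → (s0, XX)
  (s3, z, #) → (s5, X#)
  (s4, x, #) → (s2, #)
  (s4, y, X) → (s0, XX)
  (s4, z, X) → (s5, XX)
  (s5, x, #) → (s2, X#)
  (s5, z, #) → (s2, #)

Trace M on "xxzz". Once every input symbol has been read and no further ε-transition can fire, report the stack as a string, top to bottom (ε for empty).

(s0, xxzz, #)
  read x, top #: go to s5, push # → (s5, xzz, #)
  read x, top #: go to s2, push X# → (s2, zz, X#)
  read z, top X: go to s3, push ε → (s3, z, #)
  read z, top #: go to s5, push X# → (s5, ε, X#)
All input consumed in state s5 with stack X#.

X#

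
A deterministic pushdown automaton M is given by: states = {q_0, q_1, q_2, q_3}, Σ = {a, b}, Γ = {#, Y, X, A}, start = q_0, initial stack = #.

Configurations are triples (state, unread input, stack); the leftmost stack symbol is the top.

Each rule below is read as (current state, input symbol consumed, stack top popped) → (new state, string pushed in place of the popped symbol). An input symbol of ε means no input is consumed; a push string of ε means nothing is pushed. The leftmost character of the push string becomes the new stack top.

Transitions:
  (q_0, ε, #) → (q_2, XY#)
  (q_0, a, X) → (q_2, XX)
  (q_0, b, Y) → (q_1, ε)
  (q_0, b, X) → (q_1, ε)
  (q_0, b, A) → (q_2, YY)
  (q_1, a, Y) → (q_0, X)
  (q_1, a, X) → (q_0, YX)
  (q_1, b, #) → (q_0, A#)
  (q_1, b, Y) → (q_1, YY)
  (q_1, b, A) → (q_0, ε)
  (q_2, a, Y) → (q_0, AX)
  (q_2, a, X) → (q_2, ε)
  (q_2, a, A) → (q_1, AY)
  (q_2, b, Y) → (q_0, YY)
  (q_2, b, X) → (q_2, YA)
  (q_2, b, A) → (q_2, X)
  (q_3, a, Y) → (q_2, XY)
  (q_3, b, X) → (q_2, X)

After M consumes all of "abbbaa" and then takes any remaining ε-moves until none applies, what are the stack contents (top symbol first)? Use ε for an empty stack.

(q_0, abbbaa, #) ⊢ (q_2, abbbaa, XY#) ⊢ (q_2, bbbaa, Y#) ⊢ (q_0, bbaa, YY#) ⊢ (q_1, baa, Y#) ⊢ (q_1, aa, YY#) ⊢ (q_0, a, XY#) ⊢ (q_2, ε, XXY#)
All input consumed in state q_2 with stack XXY#.

XXY#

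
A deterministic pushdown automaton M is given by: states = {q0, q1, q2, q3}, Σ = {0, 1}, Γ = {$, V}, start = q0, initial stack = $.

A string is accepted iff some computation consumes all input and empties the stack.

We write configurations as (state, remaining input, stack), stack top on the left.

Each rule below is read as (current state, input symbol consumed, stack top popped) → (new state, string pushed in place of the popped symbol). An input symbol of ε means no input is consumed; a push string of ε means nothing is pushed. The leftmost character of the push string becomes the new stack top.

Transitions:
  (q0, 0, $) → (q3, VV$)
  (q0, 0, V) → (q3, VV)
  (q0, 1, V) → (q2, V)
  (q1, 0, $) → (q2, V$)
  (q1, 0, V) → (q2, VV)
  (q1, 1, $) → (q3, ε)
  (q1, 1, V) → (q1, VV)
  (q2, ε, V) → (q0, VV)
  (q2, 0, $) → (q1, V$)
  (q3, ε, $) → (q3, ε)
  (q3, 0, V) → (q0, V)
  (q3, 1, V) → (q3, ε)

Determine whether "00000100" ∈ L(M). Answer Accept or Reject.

(q0, 00000100, $)
  read 0, top $: go to q3, push VV$ → (q3, 0000100, VV$)
  read 0, top V: go to q0, push V → (q0, 000100, VV$)
  read 0, top V: go to q3, push VV → (q3, 00100, VVV$)
  read 0, top V: go to q0, push V → (q0, 0100, VVV$)
  read 0, top V: go to q3, push VV → (q3, 100, VVVV$)
  read 1, top V: go to q3, push ε → (q3, 00, VVV$)
  read 0, top V: go to q0, push V → (q0, 0, VVV$)
  read 0, top V: go to q3, push VV → (q3, ε, VVVV$)
All input consumed; stack is VVVV$, not empty, and no further ε-move applies.

Reject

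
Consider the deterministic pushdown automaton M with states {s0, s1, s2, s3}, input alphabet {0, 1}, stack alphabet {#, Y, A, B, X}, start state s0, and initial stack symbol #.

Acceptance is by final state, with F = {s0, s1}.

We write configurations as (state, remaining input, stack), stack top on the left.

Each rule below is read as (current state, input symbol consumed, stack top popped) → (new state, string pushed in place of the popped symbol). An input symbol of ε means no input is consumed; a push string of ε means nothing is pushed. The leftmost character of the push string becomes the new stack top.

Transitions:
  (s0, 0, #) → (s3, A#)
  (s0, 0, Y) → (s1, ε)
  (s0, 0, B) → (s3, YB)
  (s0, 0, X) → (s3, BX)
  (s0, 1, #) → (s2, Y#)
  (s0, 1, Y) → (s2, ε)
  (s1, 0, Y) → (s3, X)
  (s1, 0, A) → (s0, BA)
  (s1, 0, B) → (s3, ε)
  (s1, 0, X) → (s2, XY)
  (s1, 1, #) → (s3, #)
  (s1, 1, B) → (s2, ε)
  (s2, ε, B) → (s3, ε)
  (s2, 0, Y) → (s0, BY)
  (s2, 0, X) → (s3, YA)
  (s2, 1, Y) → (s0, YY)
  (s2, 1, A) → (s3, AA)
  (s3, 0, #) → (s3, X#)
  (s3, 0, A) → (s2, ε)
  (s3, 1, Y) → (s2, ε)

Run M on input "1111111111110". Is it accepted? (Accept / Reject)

Accept

(s0, 1111111111110, #) ⊢ (s2, 111111111110, Y#) ⊢ (s0, 11111111110, YY#) ⊢ (s2, 1111111110, Y#) ⊢ (s0, 111111110, YY#) ⊢ (s2, 11111110, Y#) ⊢ (s0, 1111110, YY#) ⊢ (s2, 111110, Y#) ⊢ (s0, 11110, YY#) ⊢ (s2, 1110, Y#) ⊢ (s0, 110, YY#) ⊢ (s2, 10, Y#) ⊢ (s0, 0, YY#) ⊢ (s1, ε, Y#)
All input consumed; state s1 ∈ F.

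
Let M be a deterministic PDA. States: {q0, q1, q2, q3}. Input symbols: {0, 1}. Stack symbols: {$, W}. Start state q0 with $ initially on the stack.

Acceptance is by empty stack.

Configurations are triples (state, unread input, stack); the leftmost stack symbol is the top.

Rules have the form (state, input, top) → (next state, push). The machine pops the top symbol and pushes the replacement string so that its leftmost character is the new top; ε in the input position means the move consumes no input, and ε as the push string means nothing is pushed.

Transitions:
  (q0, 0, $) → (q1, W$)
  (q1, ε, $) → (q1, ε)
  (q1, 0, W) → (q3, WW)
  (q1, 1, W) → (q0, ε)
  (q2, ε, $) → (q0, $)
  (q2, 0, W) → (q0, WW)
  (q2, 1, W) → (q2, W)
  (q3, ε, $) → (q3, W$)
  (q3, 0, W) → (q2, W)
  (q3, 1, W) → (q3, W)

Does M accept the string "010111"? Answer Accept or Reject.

Reject

(q0, 010111, $) ⊢ (q1, 10111, W$) ⊢ (q0, 0111, $) ⊢ (q1, 111, W$) ⊢ (q0, 11, $)
No transition applies at (q0, 11, $); input not fully consumed.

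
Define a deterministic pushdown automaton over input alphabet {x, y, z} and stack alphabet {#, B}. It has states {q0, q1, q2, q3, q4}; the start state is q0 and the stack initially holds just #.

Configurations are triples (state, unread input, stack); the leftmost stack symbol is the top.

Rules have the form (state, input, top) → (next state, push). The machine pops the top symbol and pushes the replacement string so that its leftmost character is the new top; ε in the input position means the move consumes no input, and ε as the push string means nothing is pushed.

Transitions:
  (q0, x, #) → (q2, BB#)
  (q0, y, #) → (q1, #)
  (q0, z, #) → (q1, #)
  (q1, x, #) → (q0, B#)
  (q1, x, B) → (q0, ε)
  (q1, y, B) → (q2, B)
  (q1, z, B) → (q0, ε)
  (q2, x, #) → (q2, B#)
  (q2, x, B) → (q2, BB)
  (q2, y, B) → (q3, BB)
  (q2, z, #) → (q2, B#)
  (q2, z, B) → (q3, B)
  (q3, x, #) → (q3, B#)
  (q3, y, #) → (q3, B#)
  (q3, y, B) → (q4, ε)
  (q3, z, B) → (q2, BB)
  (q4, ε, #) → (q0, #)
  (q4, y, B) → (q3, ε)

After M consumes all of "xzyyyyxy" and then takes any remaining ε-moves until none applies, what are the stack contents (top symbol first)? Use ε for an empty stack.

(q0, xzyyyyxy, #) ⊢ (q2, zyyyyxy, BB#) ⊢ (q3, yyyyxy, BB#) ⊢ (q4, yyyxy, B#) ⊢ (q3, yyxy, #) ⊢ (q3, yxy, B#) ⊢ (q4, xy, #) ⊢ (q0, xy, #) ⊢ (q2, y, BB#) ⊢ (q3, ε, BBB#)
All input consumed in state q3 with stack BBB#.

BBB#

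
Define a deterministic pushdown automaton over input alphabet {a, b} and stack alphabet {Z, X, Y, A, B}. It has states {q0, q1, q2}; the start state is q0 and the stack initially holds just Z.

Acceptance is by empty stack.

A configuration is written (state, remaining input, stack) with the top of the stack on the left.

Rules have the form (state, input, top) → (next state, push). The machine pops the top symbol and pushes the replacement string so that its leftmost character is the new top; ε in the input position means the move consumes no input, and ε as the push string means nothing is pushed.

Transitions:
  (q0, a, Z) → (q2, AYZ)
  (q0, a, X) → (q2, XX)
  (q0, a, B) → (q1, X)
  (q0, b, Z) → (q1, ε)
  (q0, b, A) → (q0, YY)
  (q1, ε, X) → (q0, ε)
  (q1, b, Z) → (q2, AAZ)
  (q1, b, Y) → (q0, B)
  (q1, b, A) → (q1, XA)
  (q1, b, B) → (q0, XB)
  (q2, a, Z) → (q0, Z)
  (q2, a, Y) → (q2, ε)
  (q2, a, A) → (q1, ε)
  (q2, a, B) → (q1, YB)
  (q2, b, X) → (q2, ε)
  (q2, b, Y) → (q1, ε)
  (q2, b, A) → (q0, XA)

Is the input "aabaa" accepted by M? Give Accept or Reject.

Reject

(q0, aabaa, Z)
  read a, top Z: go to q2, push AYZ → (q2, abaa, AYZ)
  read a, top A: go to q1, push ε → (q1, baa, YZ)
  read b, top Y: go to q0, push B → (q0, aa, BZ)
  read a, top B: go to q1, push X → (q1, a, XZ)
  ε-move, top X: go to q0, push ε → (q0, a, Z)
  read a, top Z: go to q2, push AYZ → (q2, ε, AYZ)
All input consumed; stack is AYZ, not empty, and no further ε-move applies.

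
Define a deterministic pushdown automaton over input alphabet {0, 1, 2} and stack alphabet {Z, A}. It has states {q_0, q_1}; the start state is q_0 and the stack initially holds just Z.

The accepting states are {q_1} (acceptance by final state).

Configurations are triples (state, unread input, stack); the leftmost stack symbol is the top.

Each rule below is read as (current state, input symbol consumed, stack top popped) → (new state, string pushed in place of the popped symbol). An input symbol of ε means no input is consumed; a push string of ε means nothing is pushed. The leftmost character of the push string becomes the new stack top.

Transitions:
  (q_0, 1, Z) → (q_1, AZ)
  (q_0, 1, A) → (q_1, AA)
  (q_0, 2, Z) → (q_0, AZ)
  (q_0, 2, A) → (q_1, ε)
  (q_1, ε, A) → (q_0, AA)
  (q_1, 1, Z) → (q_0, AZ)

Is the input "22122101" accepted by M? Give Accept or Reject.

(q_0, 22122101, Z) ⊢ (q_0, 2122101, AZ) ⊢ (q_1, 122101, Z) ⊢ (q_0, 22101, AZ) ⊢ (q_1, 2101, Z)
No transition applies at (q_1, 2101, Z); input not fully consumed.

Reject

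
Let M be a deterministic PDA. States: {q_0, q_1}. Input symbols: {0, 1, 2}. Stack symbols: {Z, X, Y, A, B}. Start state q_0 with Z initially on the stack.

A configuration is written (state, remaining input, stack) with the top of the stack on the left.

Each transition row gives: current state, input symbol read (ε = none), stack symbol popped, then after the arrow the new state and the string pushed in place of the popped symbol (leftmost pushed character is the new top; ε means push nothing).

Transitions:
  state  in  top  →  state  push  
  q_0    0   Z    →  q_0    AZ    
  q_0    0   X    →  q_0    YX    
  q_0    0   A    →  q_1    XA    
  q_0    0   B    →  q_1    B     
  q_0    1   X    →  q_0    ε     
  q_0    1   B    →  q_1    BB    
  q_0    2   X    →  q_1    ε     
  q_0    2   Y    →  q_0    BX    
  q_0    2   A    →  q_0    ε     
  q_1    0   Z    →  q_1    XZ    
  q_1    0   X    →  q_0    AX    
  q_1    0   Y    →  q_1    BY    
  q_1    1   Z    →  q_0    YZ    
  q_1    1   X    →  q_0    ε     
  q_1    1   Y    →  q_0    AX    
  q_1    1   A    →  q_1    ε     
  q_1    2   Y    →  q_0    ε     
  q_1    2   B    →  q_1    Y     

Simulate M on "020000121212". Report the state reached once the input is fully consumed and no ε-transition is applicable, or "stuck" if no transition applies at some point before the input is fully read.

stuck

(q_0, 020000121212, Z) ⊢ (q_0, 20000121212, AZ) ⊢ (q_0, 0000121212, Z) ⊢ (q_0, 000121212, AZ) ⊢ (q_1, 00121212, XAZ) ⊢ (q_0, 0121212, AXAZ) ⊢ (q_1, 121212, XAXAZ) ⊢ (q_0, 21212, AXAZ) ⊢ (q_0, 1212, XAZ) ⊢ (q_0, 212, AZ) ⊢ (q_0, 12, Z)
No transition for (q_0, 1, top Z); M blocks with input 12 remaining.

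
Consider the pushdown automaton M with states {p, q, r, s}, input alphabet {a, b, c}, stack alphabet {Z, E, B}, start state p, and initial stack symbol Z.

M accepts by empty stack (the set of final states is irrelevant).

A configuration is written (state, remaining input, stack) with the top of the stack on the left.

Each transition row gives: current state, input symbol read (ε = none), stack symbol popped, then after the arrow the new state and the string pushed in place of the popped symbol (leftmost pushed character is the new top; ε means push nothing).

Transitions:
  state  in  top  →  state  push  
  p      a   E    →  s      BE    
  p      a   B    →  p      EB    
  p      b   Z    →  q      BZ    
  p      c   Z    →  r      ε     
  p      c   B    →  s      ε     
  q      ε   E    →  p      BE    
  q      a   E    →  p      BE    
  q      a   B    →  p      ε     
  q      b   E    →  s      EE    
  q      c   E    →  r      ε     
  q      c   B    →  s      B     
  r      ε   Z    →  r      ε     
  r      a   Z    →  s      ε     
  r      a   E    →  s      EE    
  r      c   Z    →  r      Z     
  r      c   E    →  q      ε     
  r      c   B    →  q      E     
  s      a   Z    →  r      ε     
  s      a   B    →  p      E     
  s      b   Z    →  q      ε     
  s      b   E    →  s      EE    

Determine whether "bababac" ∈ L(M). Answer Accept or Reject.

One accepting computation: (p, bababac, Z) ⊢ (q, ababac, BZ) ⊢ (p, babac, Z) ⊢ (q, abac, BZ) ⊢ (p, bac, Z) ⊢ (q, ac, BZ) ⊢ (p, c, Z) ⊢ (r, ε, ε)
All input consumed and the stack is empty.

Accept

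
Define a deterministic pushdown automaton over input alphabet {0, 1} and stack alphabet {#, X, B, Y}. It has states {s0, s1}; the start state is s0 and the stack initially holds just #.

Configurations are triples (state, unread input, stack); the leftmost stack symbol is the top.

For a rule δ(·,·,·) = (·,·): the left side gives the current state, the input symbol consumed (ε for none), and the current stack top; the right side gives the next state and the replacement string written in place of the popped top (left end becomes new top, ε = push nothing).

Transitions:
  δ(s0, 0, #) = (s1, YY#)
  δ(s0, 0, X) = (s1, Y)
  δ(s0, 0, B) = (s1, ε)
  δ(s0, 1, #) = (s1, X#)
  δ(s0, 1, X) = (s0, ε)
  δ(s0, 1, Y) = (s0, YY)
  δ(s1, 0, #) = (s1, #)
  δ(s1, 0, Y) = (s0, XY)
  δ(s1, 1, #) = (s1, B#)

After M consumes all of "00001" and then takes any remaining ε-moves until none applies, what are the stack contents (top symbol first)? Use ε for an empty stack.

(s0, 00001, #) ⊢ (s1, 0001, YY#) ⊢ (s0, 001, XYY#) ⊢ (s1, 01, YYY#) ⊢ (s0, 1, XYYY#) ⊢ (s0, ε, YYY#)
All input consumed in state s0 with stack YYY#.

YYY#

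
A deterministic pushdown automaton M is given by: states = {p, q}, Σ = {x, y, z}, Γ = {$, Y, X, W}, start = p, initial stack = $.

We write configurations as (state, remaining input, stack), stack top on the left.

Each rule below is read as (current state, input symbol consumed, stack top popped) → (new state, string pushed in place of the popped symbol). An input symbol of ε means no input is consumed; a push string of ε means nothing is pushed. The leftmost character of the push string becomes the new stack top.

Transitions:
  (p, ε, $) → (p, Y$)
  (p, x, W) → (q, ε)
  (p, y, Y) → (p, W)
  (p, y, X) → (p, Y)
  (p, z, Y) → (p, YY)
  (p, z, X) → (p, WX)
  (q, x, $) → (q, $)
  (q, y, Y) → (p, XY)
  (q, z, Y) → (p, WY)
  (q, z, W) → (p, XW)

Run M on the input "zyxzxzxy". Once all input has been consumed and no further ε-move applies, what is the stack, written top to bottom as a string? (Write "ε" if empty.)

XY$

(p, zyxzxzxy, $) ⊢ (p, zyxzxzxy, Y$) ⊢ (p, yxzxzxy, YY$) ⊢ (p, xzxzxy, WY$) ⊢ (q, zxzxy, Y$) ⊢ (p, xzxy, WY$) ⊢ (q, zxy, Y$) ⊢ (p, xy, WY$) ⊢ (q, y, Y$) ⊢ (p, ε, XY$)
All input consumed in state p with stack XY$.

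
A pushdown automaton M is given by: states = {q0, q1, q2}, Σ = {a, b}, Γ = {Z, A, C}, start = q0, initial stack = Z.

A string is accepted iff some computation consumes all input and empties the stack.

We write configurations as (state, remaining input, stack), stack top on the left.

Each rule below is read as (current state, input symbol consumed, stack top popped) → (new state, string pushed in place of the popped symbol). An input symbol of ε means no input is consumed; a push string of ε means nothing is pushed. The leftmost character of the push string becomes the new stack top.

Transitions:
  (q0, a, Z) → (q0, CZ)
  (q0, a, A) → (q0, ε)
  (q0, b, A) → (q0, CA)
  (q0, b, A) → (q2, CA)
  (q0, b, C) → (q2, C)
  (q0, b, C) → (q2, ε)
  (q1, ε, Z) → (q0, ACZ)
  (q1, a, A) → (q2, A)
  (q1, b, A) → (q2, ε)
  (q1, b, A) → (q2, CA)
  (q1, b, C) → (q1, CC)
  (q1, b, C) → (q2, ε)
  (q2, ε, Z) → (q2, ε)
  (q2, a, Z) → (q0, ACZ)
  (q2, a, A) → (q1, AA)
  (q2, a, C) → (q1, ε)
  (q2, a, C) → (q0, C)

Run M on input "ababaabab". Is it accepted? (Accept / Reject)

One accepting computation: (q0, ababaabab, Z) ⊢ (q0, babaabab, CZ) ⊢ (q2, abaabab, CZ) ⊢ (q0, baabab, CZ) ⊢ (q2, aabab, Z) ⊢ (q0, abab, ACZ) ⊢ (q0, bab, CZ) ⊢ (q2, ab, CZ) ⊢ (q0, b, CZ) ⊢ (q2, ε, Z) ⊢ (q2, ε, ε)
All input consumed and the stack is empty.

Accept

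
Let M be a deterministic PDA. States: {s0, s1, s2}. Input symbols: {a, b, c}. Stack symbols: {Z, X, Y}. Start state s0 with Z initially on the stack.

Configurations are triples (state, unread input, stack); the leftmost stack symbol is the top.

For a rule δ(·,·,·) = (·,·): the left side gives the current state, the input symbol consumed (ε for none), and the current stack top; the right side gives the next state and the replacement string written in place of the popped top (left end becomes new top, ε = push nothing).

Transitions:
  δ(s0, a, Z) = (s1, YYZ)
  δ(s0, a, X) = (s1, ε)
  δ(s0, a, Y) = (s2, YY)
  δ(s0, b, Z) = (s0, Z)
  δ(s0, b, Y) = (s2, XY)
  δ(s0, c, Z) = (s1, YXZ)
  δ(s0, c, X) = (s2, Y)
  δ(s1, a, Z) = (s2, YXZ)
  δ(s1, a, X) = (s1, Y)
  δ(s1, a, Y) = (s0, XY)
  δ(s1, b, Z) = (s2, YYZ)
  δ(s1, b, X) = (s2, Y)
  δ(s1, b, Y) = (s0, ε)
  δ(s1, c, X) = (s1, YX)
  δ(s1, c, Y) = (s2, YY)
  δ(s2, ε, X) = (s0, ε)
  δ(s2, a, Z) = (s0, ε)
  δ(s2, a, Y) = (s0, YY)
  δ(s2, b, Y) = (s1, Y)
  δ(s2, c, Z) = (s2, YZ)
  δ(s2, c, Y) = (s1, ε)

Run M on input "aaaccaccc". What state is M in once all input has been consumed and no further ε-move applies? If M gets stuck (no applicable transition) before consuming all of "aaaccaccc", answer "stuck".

(s0, aaaccaccc, Z)
  read a, top Z: go to s1, push YYZ → (s1, aaccaccc, YYZ)
  read a, top Y: go to s0, push XY → (s0, accaccc, XYYZ)
  read a, top X: go to s1, push ε → (s1, ccaccc, YYZ)
  read c, top Y: go to s2, push YY → (s2, caccc, YYYZ)
  read c, top Y: go to s1, push ε → (s1, accc, YYZ)
  read a, top Y: go to s0, push XY → (s0, ccc, XYYZ)
  read c, top X: go to s2, push Y → (s2, cc, YYYZ)
  read c, top Y: go to s1, push ε → (s1, c, YYZ)
  read c, top Y: go to s2, push YY → (s2, ε, YYYZ)
All input consumed; M is in state s2.

s2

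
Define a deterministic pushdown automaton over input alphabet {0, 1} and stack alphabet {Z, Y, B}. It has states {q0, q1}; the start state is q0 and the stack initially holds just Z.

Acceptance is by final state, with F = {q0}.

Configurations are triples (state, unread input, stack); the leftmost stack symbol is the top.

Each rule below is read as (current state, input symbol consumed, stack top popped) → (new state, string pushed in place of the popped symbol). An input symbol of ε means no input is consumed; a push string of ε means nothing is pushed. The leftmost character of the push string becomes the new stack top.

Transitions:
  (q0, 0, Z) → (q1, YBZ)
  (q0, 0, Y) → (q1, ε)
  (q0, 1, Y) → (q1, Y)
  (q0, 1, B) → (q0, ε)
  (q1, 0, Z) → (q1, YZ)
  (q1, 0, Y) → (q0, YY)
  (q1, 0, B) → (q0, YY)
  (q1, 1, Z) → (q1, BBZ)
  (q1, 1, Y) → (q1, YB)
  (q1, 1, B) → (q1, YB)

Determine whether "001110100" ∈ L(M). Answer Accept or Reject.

(q0, 001110100, Z)
  read 0, top Z: go to q1, push YBZ → (q1, 01110100, YBZ)
  read 0, top Y: go to q0, push YY → (q0, 1110100, YYBZ)
  read 1, top Y: go to q1, push Y → (q1, 110100, YYBZ)
  read 1, top Y: go to q1, push YB → (q1, 10100, YBYBZ)
  read 1, top Y: go to q1, push YB → (q1, 0100, YBBYBZ)
  read 0, top Y: go to q0, push YY → (q0, 100, YYBBYBZ)
  read 1, top Y: go to q1, push Y → (q1, 00, YYBBYBZ)
  read 0, top Y: go to q0, push YY → (q0, 0, YYYBBYBZ)
  read 0, top Y: go to q1, push ε → (q1, ε, YYBBYBZ)
All input consumed; state q1 ∉ F and no further ε-move applies.

Reject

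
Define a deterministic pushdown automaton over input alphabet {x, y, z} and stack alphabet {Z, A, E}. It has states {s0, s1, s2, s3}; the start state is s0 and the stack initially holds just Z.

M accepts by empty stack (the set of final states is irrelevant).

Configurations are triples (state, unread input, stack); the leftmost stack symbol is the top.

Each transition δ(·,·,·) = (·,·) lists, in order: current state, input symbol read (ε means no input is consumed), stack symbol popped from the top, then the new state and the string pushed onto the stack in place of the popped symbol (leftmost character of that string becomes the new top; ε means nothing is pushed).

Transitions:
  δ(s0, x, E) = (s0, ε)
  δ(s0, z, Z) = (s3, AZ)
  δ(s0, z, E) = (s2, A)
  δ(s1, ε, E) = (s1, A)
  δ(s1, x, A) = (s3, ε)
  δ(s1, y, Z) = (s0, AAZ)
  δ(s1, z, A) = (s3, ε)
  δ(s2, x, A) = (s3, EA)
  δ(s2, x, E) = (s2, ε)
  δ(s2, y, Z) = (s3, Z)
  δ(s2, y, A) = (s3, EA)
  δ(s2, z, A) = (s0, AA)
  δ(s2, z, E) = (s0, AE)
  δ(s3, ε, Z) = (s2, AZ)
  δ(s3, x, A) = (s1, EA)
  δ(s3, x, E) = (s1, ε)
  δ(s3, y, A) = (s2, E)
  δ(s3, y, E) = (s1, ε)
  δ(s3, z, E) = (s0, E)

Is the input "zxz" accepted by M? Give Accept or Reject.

Reject

(s0, zxz, Z)
  read z, top Z: go to s3, push AZ → (s3, xz, AZ)
  read x, top A: go to s1, push EA → (s1, z, EAZ)
  ε-move, top E: go to s1, push A → (s1, z, AAZ)
  read z, top A: go to s3, push ε → (s3, ε, AZ)
All input consumed; stack is AZ, not empty, and no further ε-move applies.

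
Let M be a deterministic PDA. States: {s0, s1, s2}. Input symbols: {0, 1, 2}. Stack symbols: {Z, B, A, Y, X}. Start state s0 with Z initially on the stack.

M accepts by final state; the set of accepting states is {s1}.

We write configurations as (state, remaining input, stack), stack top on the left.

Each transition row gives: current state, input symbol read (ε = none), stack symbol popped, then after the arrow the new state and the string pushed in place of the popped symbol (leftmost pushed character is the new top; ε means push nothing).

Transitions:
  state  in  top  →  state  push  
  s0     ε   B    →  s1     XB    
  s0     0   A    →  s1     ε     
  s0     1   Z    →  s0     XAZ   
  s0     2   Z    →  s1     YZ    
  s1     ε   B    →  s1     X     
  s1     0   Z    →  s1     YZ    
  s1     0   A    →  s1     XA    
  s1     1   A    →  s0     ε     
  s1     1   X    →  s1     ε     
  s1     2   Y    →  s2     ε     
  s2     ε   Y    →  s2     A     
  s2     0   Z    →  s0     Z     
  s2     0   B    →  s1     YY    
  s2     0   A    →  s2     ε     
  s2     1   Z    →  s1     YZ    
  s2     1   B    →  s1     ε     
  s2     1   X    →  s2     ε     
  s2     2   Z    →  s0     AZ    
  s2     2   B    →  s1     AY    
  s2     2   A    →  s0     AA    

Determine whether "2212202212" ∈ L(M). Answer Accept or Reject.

Reject

(s0, 2212202212, Z)
  read 2, top Z: go to s1, push YZ → (s1, 212202212, YZ)
  read 2, top Y: go to s2, push ε → (s2, 12202212, Z)
  read 1, top Z: go to s1, push YZ → (s1, 2202212, YZ)
  read 2, top Y: go to s2, push ε → (s2, 202212, Z)
  read 2, top Z: go to s0, push AZ → (s0, 02212, AZ)
  read 0, top A: go to s1, push ε → (s1, 2212, Z)
No transition applies at (s1, 2212, Z); input not fully consumed.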